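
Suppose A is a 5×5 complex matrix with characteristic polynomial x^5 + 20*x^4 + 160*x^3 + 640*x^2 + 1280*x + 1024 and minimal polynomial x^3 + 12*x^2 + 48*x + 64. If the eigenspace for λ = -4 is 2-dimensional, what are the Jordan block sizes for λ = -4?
Block sizes for λ = -4: [3, 2]

Step 1 — from the characteristic polynomial, algebraic multiplicity of λ = -4 is 5. From dim ker(A − (-4)·I) = 2, there are exactly 2 Jordan blocks for λ = -4.
Step 2 — from the minimal polynomial, the factor (x + 4)^3 tells us the largest block for λ = -4 has size 3.
Step 3 — with total size 5, 2 blocks, and largest block 3, the block sizes (in nonincreasing order) are [3, 2].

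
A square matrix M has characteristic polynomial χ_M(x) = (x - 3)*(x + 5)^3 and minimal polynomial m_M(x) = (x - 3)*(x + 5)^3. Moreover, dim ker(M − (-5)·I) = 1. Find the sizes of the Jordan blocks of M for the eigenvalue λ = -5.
Block sizes for λ = -5: [3]

Step 1 — from the characteristic polynomial, algebraic multiplicity of λ = -5 is 3. From dim ker(M − (-5)·I) = 1, there are exactly 1 Jordan blocks for λ = -5.
Step 2 — from the minimal polynomial, the factor (x + 5)^3 tells us the largest block for λ = -5 has size 3.
Step 3 — with total size 3, 1 blocks, and largest block 3, the block sizes (in nonincreasing order) are [3].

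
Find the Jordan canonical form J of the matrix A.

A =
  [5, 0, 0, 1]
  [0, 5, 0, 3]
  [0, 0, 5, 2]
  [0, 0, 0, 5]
J_2(5) ⊕ J_1(5) ⊕ J_1(5)

The characteristic polynomial is
  det(x·I − A) = x^4 - 20*x^3 + 150*x^2 - 500*x + 625 = (x - 5)^4

Eigenvalues and multiplicities (the geometric multiplicity of λ is n − rank(A − λI), which equals the number of Jordan blocks for λ):
  λ = 5: algebraic multiplicity = 4, geometric multiplicity = 3

Determining the block sizes for each eigenvalue:
  λ = 5: 3 blocks summing to 4 forces exactly one block of size 2 and the rest size 1 → block sizes [2, 1, 1]

Assembling the blocks gives a Jordan form
J =
  [5, 1, 0, 0]
  [0, 5, 0, 0]
  [0, 0, 5, 0]
  [0, 0, 0, 5]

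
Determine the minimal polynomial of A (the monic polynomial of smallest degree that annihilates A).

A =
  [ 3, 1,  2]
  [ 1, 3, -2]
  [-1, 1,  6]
x^2 - 8*x + 16

The characteristic polynomial is χ_A(x) = (x - 4)^3, so the eigenvalues are known. The minimal polynomial is
  m_A(x) = Π_λ (x − λ)^{k_λ}
where k_λ is the size of the *largest* Jordan block for λ (equivalently, the smallest k with (A − λI)^k v = 0 for every generalised eigenvector v of λ).

  λ = 4: largest Jordan block has size 2, contributing (x − 4)^2

So m_A(x) = (x - 4)^2 = x^2 - 8*x + 16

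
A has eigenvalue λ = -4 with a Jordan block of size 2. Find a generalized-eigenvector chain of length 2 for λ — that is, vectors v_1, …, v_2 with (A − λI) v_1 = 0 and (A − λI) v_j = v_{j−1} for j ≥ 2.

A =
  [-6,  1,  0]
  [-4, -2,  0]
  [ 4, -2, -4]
A Jordan chain for λ = -4 of length 2:
v_1 = (-2, -4, 4)ᵀ
v_2 = (1, 0, 0)ᵀ

Let N = A − (-4)·I. We want v_2 with N^2 v_2 = 0 but N^1 v_2 ≠ 0; then v_{j-1} := N · v_j for j = 2, …, 2.

Pick v_2 = (1, 0, 0)ᵀ.
Then v_1 = N · v_2 = (-2, -4, 4)ᵀ.

Sanity check: (A − (-4)·I) v_1 = (0, 0, 0)ᵀ = 0. ✓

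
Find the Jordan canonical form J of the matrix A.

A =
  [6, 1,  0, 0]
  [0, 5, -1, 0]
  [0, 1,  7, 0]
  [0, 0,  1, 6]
J_3(6) ⊕ J_1(6)

The characteristic polynomial is
  det(x·I − A) = x^4 - 24*x^3 + 216*x^2 - 864*x + 1296 = (x - 6)^4

Eigenvalues and multiplicities (the geometric multiplicity of λ is n − rank(A − λI), which equals the number of Jordan blocks for λ):
  λ = 6: algebraic multiplicity = 4, geometric multiplicity = 2

Determining the block sizes for each eigenvalue:
  λ = 6: with am = 4 and gm = 2, the partition is not yet determined (e.g. several partitions of 4 into 2 parts exist). Let N = A − (6)·I. Computing rank(N^1) = 2, rank(N^2) = 1, rank(N^3) = 0; the number of blocks of size ≥ j is rank(N^{j−1}) − rank(N^j), giving [2, 1, 1]. So we have 1 block(s) of size 3, 1 block(s) of size 1 → block sizes [3, 1]

Assembling the blocks gives a Jordan form
J =
  [6, 1, 0, 0]
  [0, 6, 1, 0]
  [0, 0, 6, 0]
  [0, 0, 0, 6]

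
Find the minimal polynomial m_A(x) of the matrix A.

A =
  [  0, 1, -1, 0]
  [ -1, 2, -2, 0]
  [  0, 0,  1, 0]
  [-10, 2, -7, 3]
x^4 - 6*x^3 + 12*x^2 - 10*x + 3

The characteristic polynomial is χ_A(x) = (x - 3)*(x - 1)^3, so the eigenvalues are known. The minimal polynomial is
  m_A(x) = Π_λ (x − λ)^{k_λ}
where k_λ is the size of the *largest* Jordan block for λ (equivalently, the smallest k with (A − λI)^k v = 0 for every generalised eigenvector v of λ).

  λ = 1: largest Jordan block has size 3, contributing (x − 1)^3
  λ = 3: largest Jordan block has size 1, contributing (x − 3)

So m_A(x) = (x - 3)*(x - 1)^3 = x^4 - 6*x^3 + 12*x^2 - 10*x + 3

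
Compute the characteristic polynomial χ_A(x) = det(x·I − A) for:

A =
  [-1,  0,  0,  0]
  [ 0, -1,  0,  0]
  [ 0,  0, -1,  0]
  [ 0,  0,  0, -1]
x^4 + 4*x^3 + 6*x^2 + 4*x + 1

Expanding det(x·I − A) (e.g. by cofactor expansion or by noting that A is similar to its Jordan form J, which has the same characteristic polynomial as A) gives
  χ_A(x) = x^4 + 4*x^3 + 6*x^2 + 4*x + 1
which factors as (x + 1)^4. The eigenvalues (with algebraic multiplicities) are λ = -1 with multiplicity 4.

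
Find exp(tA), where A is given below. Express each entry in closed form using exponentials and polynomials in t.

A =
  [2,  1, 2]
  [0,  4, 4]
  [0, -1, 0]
e^{tA} =
  [exp(2*t), t*exp(2*t), 2*t*exp(2*t)]
  [0, 2*t*exp(2*t) + exp(2*t), 4*t*exp(2*t)]
  [0, -t*exp(2*t), -2*t*exp(2*t) + exp(2*t)]

Strategy: write A = P · J · P⁻¹ where J is a Jordan canonical form, so e^{tA} = P · e^{tJ} · P⁻¹, and e^{tJ} can be computed block-by-block.

A has Jordan form
J =
  [2, 1, 0]
  [0, 2, 0]
  [0, 0, 2]
(up to reordering of blocks).

Per-block formulas:
  For a 2×2 Jordan block J_2(2): exp(t · J_2(2)) = e^(2t)·(I + t·N), where N is the 2×2 nilpotent shift.
  For a 1×1 block at λ = 2: exp(t · [2]) = [e^(2t)].

After assembling e^{tJ} and conjugating by P, we get:

e^{tA} =
  [exp(2*t), t*exp(2*t), 2*t*exp(2*t)]
  [0, 2*t*exp(2*t) + exp(2*t), 4*t*exp(2*t)]
  [0, -t*exp(2*t), -2*t*exp(2*t) + exp(2*t)]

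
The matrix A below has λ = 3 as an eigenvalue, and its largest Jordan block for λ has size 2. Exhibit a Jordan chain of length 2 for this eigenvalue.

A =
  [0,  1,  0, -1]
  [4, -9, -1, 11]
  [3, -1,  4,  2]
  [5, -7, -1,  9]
A Jordan chain for λ = 3 of length 2:
v_1 = (0, -1, 1, -1)ᵀ
v_2 = (0, 0, 1, 0)ᵀ

Let N = A − (3)·I. We want v_2 with N^2 v_2 = 0 but N^1 v_2 ≠ 0; then v_{j-1} := N · v_j for j = 2, …, 2.

Pick v_2 = (0, 0, 1, 0)ᵀ.
Then v_1 = N · v_2 = (0, -1, 1, -1)ᵀ.

Sanity check: (A − (3)·I) v_1 = (0, 0, 0, 0)ᵀ = 0. ✓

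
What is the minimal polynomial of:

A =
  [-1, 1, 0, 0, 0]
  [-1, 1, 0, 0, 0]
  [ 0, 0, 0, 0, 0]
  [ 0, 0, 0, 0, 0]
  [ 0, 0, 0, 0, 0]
x^2

The characteristic polynomial is χ_A(x) = x^5, so the eigenvalues are known. The minimal polynomial is
  m_A(x) = Π_λ (x − λ)^{k_λ}
where k_λ is the size of the *largest* Jordan block for λ (equivalently, the smallest k with (A − λI)^k v = 0 for every generalised eigenvector v of λ).

  λ = 0: largest Jordan block has size 2, contributing (x − 0)^2

So m_A(x) = x^2 = x^2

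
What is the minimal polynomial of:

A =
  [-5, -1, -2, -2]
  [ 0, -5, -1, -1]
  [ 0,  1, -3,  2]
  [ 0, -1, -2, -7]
x^3 + 15*x^2 + 75*x + 125

The characteristic polynomial is χ_A(x) = (x + 5)^4, so the eigenvalues are known. The minimal polynomial is
  m_A(x) = Π_λ (x − λ)^{k_λ}
where k_λ is the size of the *largest* Jordan block for λ (equivalently, the smallest k with (A − λI)^k v = 0 for every generalised eigenvector v of λ).

  λ = -5: largest Jordan block has size 3, contributing (x + 5)^3

So m_A(x) = (x + 5)^3 = x^3 + 15*x^2 + 75*x + 125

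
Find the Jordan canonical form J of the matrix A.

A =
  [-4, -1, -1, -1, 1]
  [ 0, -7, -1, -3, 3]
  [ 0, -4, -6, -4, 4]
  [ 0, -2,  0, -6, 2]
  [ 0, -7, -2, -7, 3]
J_3(-4) ⊕ J_1(-4) ⊕ J_1(-4)

The characteristic polynomial is
  det(x·I − A) = x^5 + 20*x^4 + 160*x^3 + 640*x^2 + 1280*x + 1024 = (x + 4)^5

Eigenvalues and multiplicities (the geometric multiplicity of λ is n − rank(A − λI), which equals the number of Jordan blocks for λ):
  λ = -4: algebraic multiplicity = 5, geometric multiplicity = 3

Determining the block sizes for each eigenvalue:
  λ = -4: with am = 5 and gm = 3, the partition is not yet determined (e.g. several partitions of 5 into 3 parts exist). Let N = A − (-4)·I. Computing rank(N^1) = 2, rank(N^2) = 1, rank(N^3) = 0; the number of blocks of size ≥ j is rank(N^{j−1}) − rank(N^j), giving [3, 1, 1]. So we have 1 block(s) of size 3, 2 block(s) of size 1 → block sizes [3, 1, 1]

Assembling the blocks gives a Jordan form
J =
  [-4,  1,  0,  0,  0]
  [ 0, -4,  1,  0,  0]
  [ 0,  0, -4,  0,  0]
  [ 0,  0,  0, -4,  0]
  [ 0,  0,  0,  0, -4]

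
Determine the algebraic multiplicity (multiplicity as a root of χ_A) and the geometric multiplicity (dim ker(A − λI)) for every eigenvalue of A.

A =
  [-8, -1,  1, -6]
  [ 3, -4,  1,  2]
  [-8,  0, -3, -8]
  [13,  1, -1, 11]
λ = -3: alg = 3, geom = 2; λ = 5: alg = 1, geom = 1

Step 1 — factor the characteristic polynomial to read off the algebraic multiplicities:
  χ_A(x) = (x - 5)*(x + 3)^3

Step 2 — compute geometric multiplicities via the rank-nullity identity g(λ) = n − rank(A − λI):
  rank(A − (-3)·I) = 2, so dim ker(A − (-3)·I) = n − 2 = 2
  rank(A − (5)·I) = 3, so dim ker(A − (5)·I) = n − 3 = 1

Summary:
  λ = -3: algebraic multiplicity = 3, geometric multiplicity = 2
  λ = 5: algebraic multiplicity = 1, geometric multiplicity = 1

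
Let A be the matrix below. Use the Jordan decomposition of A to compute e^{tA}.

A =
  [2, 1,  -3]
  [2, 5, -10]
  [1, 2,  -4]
e^{tA} =
  [t*exp(t) + exp(t), -t^2*exp(t)/2 + t*exp(t), t^2*exp(t) - 3*t*exp(t)]
  [2*t*exp(t), -t^2*exp(t) + 4*t*exp(t) + exp(t), 2*t^2*exp(t) - 10*t*exp(t)]
  [t*exp(t), -t^2*exp(t)/2 + 2*t*exp(t), t^2*exp(t) - 5*t*exp(t) + exp(t)]

Strategy: write A = P · J · P⁻¹ where J is a Jordan canonical form, so e^{tA} = P · e^{tJ} · P⁻¹, and e^{tJ} can be computed block-by-block.

A has Jordan form
J =
  [1, 1, 0]
  [0, 1, 1]
  [0, 0, 1]
(up to reordering of blocks).

Per-block formulas:
  For a 3×3 Jordan block J_3(1): exp(t · J_3(1)) = e^(1t)·(I + t·N + (t^2/2)·N^2), where N is the 3×3 nilpotent shift.

After assembling e^{tJ} and conjugating by P, we get:

e^{tA} =
  [t*exp(t) + exp(t), -t^2*exp(t)/2 + t*exp(t), t^2*exp(t) - 3*t*exp(t)]
  [2*t*exp(t), -t^2*exp(t) + 4*t*exp(t) + exp(t), 2*t^2*exp(t) - 10*t*exp(t)]
  [t*exp(t), -t^2*exp(t)/2 + 2*t*exp(t), t^2*exp(t) - 5*t*exp(t) + exp(t)]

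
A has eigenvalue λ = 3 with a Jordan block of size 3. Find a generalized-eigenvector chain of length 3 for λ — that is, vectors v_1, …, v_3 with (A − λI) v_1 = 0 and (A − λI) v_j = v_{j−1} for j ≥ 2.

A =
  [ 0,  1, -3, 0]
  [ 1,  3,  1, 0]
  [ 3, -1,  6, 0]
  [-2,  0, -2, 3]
A Jordan chain for λ = 3 of length 3:
v_1 = (1, 0, -1, 0)ᵀ
v_2 = (-3, 1, 3, -2)ᵀ
v_3 = (1, 0, 0, 0)ᵀ

Let N = A − (3)·I. We want v_3 with N^3 v_3 = 0 but N^2 v_3 ≠ 0; then v_{j-1} := N · v_j for j = 3, …, 2.

Pick v_3 = (1, 0, 0, 0)ᵀ.
Then v_2 = N · v_3 = (-3, 1, 3, -2)ᵀ.
Then v_1 = N · v_2 = (1, 0, -1, 0)ᵀ.

Sanity check: (A − (3)·I) v_1 = (0, 0, 0, 0)ᵀ = 0. ✓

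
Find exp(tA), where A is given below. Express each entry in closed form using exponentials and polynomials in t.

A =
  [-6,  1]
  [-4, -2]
e^{tA} =
  [-2*t*exp(-4*t) + exp(-4*t), t*exp(-4*t)]
  [-4*t*exp(-4*t), 2*t*exp(-4*t) + exp(-4*t)]

Strategy: write A = P · J · P⁻¹ where J is a Jordan canonical form, so e^{tA} = P · e^{tJ} · P⁻¹, and e^{tJ} can be computed block-by-block.

A has Jordan form
J =
  [-4,  1]
  [ 0, -4]
(up to reordering of blocks).

Per-block formulas:
  For a 2×2 Jordan block J_2(-4): exp(t · J_2(-4)) = e^(-4t)·(I + t·N), where N is the 2×2 nilpotent shift.

After assembling e^{tJ} and conjugating by P, we get:

e^{tA} =
  [-2*t*exp(-4*t) + exp(-4*t), t*exp(-4*t)]
  [-4*t*exp(-4*t), 2*t*exp(-4*t) + exp(-4*t)]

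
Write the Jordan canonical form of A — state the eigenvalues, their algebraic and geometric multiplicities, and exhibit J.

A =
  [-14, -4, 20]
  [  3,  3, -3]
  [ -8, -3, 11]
J_3(0)

The characteristic polynomial is
  det(x·I − A) = x^3

Eigenvalues and multiplicities (the geometric multiplicity of λ is n − rank(A − λI), which equals the number of Jordan blocks for λ):
  λ = 0: algebraic multiplicity = 3, geometric multiplicity = 1

Determining the block sizes for each eigenvalue:
  λ = 0: one block (gm = 1), so the single block has size am = 3 → block sizes [3]

Assembling the blocks gives a Jordan form
J =
  [0, 1, 0]
  [0, 0, 1]
  [0, 0, 0]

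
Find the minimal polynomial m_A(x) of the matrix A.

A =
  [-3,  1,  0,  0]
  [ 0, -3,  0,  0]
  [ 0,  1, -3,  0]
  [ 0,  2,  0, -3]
x^2 + 6*x + 9

The characteristic polynomial is χ_A(x) = (x + 3)^4, so the eigenvalues are known. The minimal polynomial is
  m_A(x) = Π_λ (x − λ)^{k_λ}
where k_λ is the size of the *largest* Jordan block for λ (equivalently, the smallest k with (A − λI)^k v = 0 for every generalised eigenvector v of λ).

  λ = -3: largest Jordan block has size 2, contributing (x + 3)^2

So m_A(x) = (x + 3)^2 = x^2 + 6*x + 9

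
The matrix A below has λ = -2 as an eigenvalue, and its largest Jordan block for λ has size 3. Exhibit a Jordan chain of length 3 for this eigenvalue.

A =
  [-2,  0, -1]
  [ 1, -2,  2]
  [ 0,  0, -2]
A Jordan chain for λ = -2 of length 3:
v_1 = (0, -1, 0)ᵀ
v_2 = (-1, 2, 0)ᵀ
v_3 = (0, 0, 1)ᵀ

Let N = A − (-2)·I. We want v_3 with N^3 v_3 = 0 but N^2 v_3 ≠ 0; then v_{j-1} := N · v_j for j = 3, …, 2.

Pick v_3 = (0, 0, 1)ᵀ.
Then v_2 = N · v_3 = (-1, 2, 0)ᵀ.
Then v_1 = N · v_2 = (0, -1, 0)ᵀ.

Sanity check: (A − (-2)·I) v_1 = (0, 0, 0)ᵀ = 0. ✓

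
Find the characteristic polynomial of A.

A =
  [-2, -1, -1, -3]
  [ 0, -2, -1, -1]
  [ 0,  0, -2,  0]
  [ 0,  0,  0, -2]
x^4 + 8*x^3 + 24*x^2 + 32*x + 16

Expanding det(x·I − A) (e.g. by cofactor expansion or by noting that A is similar to its Jordan form J, which has the same characteristic polynomial as A) gives
  χ_A(x) = x^4 + 8*x^3 + 24*x^2 + 32*x + 16
which factors as (x + 2)^4. The eigenvalues (with algebraic multiplicities) are λ = -2 with multiplicity 4.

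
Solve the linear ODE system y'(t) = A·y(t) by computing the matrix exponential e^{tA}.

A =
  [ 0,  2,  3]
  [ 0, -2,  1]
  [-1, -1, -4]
e^{tA} =
  [t^2*exp(-2*t)/2 + 2*t*exp(-2*t) + exp(-2*t), t^2*exp(-2*t)/2 + 2*t*exp(-2*t), t^2*exp(-2*t) + 3*t*exp(-2*t)]
  [-t^2*exp(-2*t)/2, -t^2*exp(-2*t)/2 + exp(-2*t), -t^2*exp(-2*t) + t*exp(-2*t)]
  [-t*exp(-2*t), -t*exp(-2*t), -2*t*exp(-2*t) + exp(-2*t)]

Strategy: write A = P · J · P⁻¹ where J is a Jordan canonical form, so e^{tA} = P · e^{tJ} · P⁻¹, and e^{tJ} can be computed block-by-block.

A has Jordan form
J =
  [-2,  1,  0]
  [ 0, -2,  1]
  [ 0,  0, -2]
(up to reordering of blocks).

Per-block formulas:
  For a 3×3 Jordan block J_3(-2): exp(t · J_3(-2)) = e^(-2t)·(I + t·N + (t^2/2)·N^2), where N is the 3×3 nilpotent shift.

After assembling e^{tJ} and conjugating by P, we get:

e^{tA} =
  [t^2*exp(-2*t)/2 + 2*t*exp(-2*t) + exp(-2*t), t^2*exp(-2*t)/2 + 2*t*exp(-2*t), t^2*exp(-2*t) + 3*t*exp(-2*t)]
  [-t^2*exp(-2*t)/2, -t^2*exp(-2*t)/2 + exp(-2*t), -t^2*exp(-2*t) + t*exp(-2*t)]
  [-t*exp(-2*t), -t*exp(-2*t), -2*t*exp(-2*t) + exp(-2*t)]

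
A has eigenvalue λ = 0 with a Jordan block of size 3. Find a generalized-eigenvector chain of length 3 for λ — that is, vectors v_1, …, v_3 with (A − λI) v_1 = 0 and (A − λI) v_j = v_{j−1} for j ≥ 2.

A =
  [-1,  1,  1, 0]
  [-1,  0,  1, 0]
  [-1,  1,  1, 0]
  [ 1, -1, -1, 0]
A Jordan chain for λ = 0 of length 3:
v_1 = (-1, 0, -1, 1)ᵀ
v_2 = (-1, -1, -1, 1)ᵀ
v_3 = (1, 0, 0, 0)ᵀ

Let N = A − (0)·I. We want v_3 with N^3 v_3 = 0 but N^2 v_3 ≠ 0; then v_{j-1} := N · v_j for j = 3, …, 2.

Pick v_3 = (1, 0, 0, 0)ᵀ.
Then v_2 = N · v_3 = (-1, -1, -1, 1)ᵀ.
Then v_1 = N · v_2 = (-1, 0, -1, 1)ᵀ.

Sanity check: (A − (0)·I) v_1 = (0, 0, 0, 0)ᵀ = 0. ✓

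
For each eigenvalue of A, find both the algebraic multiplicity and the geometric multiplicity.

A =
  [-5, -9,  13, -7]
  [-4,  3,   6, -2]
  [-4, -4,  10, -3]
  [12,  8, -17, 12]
λ = 5: alg = 4, geom = 2

Step 1 — factor the characteristic polynomial to read off the algebraic multiplicities:
  χ_A(x) = (x - 5)^4

Step 2 — compute geometric multiplicities via the rank-nullity identity g(λ) = n − rank(A − λI):
  rank(A − (5)·I) = 2, so dim ker(A − (5)·I) = n − 2 = 2

Summary:
  λ = 5: algebraic multiplicity = 4, geometric multiplicity = 2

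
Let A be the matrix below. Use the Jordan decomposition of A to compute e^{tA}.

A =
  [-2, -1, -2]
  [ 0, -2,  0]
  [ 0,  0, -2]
e^{tA} =
  [exp(-2*t), -t*exp(-2*t), -2*t*exp(-2*t)]
  [0, exp(-2*t), 0]
  [0, 0, exp(-2*t)]

Strategy: write A = P · J · P⁻¹ where J is a Jordan canonical form, so e^{tA} = P · e^{tJ} · P⁻¹, and e^{tJ} can be computed block-by-block.

A has Jordan form
J =
  [-2,  1,  0]
  [ 0, -2,  0]
  [ 0,  0, -2]
(up to reordering of blocks).

Per-block formulas:
  For a 1×1 block at λ = -2: exp(t · [-2]) = [e^(-2t)].
  For a 2×2 Jordan block J_2(-2): exp(t · J_2(-2)) = e^(-2t)·(I + t·N), where N is the 2×2 nilpotent shift.

After assembling e^{tJ} and conjugating by P, we get:

e^{tA} =
  [exp(-2*t), -t*exp(-2*t), -2*t*exp(-2*t)]
  [0, exp(-2*t), 0]
  [0, 0, exp(-2*t)]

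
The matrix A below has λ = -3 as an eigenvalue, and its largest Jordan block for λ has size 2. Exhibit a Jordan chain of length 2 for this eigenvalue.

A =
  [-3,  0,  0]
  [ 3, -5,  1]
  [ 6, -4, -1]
A Jordan chain for λ = -3 of length 2:
v_1 = (0, 3, 6)ᵀ
v_2 = (1, 0, 0)ᵀ

Let N = A − (-3)·I. We want v_2 with N^2 v_2 = 0 but N^1 v_2 ≠ 0; then v_{j-1} := N · v_j for j = 2, …, 2.

Pick v_2 = (1, 0, 0)ᵀ.
Then v_1 = N · v_2 = (0, 3, 6)ᵀ.

Sanity check: (A − (-3)·I) v_1 = (0, 0, 0)ᵀ = 0. ✓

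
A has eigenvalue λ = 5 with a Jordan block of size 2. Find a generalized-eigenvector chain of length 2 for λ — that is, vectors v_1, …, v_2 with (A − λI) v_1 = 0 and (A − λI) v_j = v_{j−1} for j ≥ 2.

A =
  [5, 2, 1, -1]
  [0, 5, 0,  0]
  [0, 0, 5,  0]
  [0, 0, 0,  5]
A Jordan chain for λ = 5 of length 2:
v_1 = (2, 0, 0, 0)ᵀ
v_2 = (0, 1, 0, 0)ᵀ

Let N = A − (5)·I. We want v_2 with N^2 v_2 = 0 but N^1 v_2 ≠ 0; then v_{j-1} := N · v_j for j = 2, …, 2.

Pick v_2 = (0, 1, 0, 0)ᵀ.
Then v_1 = N · v_2 = (2, 0, 0, 0)ᵀ.

Sanity check: (A − (5)·I) v_1 = (0, 0, 0, 0)ᵀ = 0. ✓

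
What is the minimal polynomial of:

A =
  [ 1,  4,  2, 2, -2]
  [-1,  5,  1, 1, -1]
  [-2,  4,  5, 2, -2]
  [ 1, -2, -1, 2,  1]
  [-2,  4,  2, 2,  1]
x^2 - 5*x + 6

The characteristic polynomial is χ_A(x) = (x - 3)^4*(x - 2), so the eigenvalues are known. The minimal polynomial is
  m_A(x) = Π_λ (x − λ)^{k_λ}
where k_λ is the size of the *largest* Jordan block for λ (equivalently, the smallest k with (A − λI)^k v = 0 for every generalised eigenvector v of λ).

  λ = 2: largest Jordan block has size 1, contributing (x − 2)
  λ = 3: largest Jordan block has size 1, contributing (x − 3)

So m_A(x) = (x - 3)*(x - 2) = x^2 - 5*x + 6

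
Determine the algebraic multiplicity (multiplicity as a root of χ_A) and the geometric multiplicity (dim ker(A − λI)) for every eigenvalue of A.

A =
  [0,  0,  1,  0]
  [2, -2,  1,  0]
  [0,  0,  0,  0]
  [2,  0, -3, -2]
λ = -2: alg = 2, geom = 2; λ = 0: alg = 2, geom = 1

Step 1 — factor the characteristic polynomial to read off the algebraic multiplicities:
  χ_A(x) = x^2*(x + 2)^2

Step 2 — compute geometric multiplicities via the rank-nullity identity g(λ) = n − rank(A − λI):
  rank(A − (-2)·I) = 2, so dim ker(A − (-2)·I) = n − 2 = 2
  rank(A − (0)·I) = 3, so dim ker(A − (0)·I) = n − 3 = 1

Summary:
  λ = -2: algebraic multiplicity = 2, geometric multiplicity = 2
  λ = 0: algebraic multiplicity = 2, geometric multiplicity = 1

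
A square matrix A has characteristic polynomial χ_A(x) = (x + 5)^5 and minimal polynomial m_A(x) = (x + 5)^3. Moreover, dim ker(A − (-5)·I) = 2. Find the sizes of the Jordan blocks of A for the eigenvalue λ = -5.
Block sizes for λ = -5: [3, 2]

Step 1 — from the characteristic polynomial, algebraic multiplicity of λ = -5 is 5. From dim ker(A − (-5)·I) = 2, there are exactly 2 Jordan blocks for λ = -5.
Step 2 — from the minimal polynomial, the factor (x + 5)^3 tells us the largest block for λ = -5 has size 3.
Step 3 — with total size 5, 2 blocks, and largest block 3, the block sizes (in nonincreasing order) are [3, 2].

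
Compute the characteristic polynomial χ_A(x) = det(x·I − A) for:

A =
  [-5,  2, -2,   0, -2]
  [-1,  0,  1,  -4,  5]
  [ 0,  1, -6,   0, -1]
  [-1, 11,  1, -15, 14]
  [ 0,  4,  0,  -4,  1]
x^5 + 25*x^4 + 250*x^3 + 1250*x^2 + 3125*x + 3125

Expanding det(x·I − A) (e.g. by cofactor expansion or by noting that A is similar to its Jordan form J, which has the same characteristic polynomial as A) gives
  χ_A(x) = x^5 + 25*x^4 + 250*x^3 + 1250*x^2 + 3125*x + 3125
which factors as (x + 5)^5. The eigenvalues (with algebraic multiplicities) are λ = -5 with multiplicity 5.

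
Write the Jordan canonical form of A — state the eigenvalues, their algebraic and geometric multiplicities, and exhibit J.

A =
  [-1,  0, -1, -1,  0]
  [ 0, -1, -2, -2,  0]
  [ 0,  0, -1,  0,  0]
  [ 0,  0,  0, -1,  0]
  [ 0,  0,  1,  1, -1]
J_2(-1) ⊕ J_1(-1) ⊕ J_1(-1) ⊕ J_1(-1)

The characteristic polynomial is
  det(x·I − A) = x^5 + 5*x^4 + 10*x^3 + 10*x^2 + 5*x + 1 = (x + 1)^5

Eigenvalues and multiplicities (the geometric multiplicity of λ is n − rank(A − λI), which equals the number of Jordan blocks for λ):
  λ = -1: algebraic multiplicity = 5, geometric multiplicity = 4

Determining the block sizes for each eigenvalue:
  λ = -1: 4 blocks summing to 5 forces exactly one block of size 2 and the rest size 1 → block sizes [2, 1, 1, 1]

Assembling the blocks gives a Jordan form
J =
  [-1,  1,  0,  0,  0]
  [ 0, -1,  0,  0,  0]
  [ 0,  0, -1,  0,  0]
  [ 0,  0,  0, -1,  0]
  [ 0,  0,  0,  0, -1]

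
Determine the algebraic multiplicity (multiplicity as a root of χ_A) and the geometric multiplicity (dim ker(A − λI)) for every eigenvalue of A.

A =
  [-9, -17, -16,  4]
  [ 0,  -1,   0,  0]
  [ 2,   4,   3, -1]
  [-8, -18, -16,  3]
λ = -1: alg = 4, geom = 2

Step 1 — factor the characteristic polynomial to read off the algebraic multiplicities:
  χ_A(x) = (x + 1)^4

Step 2 — compute geometric multiplicities via the rank-nullity identity g(λ) = n − rank(A − λI):
  rank(A − (-1)·I) = 2, so dim ker(A − (-1)·I) = n − 2 = 2

Summary:
  λ = -1: algebraic multiplicity = 4, geometric multiplicity = 2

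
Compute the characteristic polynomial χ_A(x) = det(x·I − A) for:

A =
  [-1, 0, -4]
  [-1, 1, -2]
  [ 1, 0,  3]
x^3 - 3*x^2 + 3*x - 1

Expanding det(x·I − A) (e.g. by cofactor expansion or by noting that A is similar to its Jordan form J, which has the same characteristic polynomial as A) gives
  χ_A(x) = x^3 - 3*x^2 + 3*x - 1
which factors as (x - 1)^3. The eigenvalues (with algebraic multiplicities) are λ = 1 with multiplicity 3.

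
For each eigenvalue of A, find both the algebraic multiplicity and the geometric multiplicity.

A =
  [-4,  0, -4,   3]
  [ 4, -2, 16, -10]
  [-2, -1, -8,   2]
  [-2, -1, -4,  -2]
λ = -4: alg = 4, geom = 2

Step 1 — factor the characteristic polynomial to read off the algebraic multiplicities:
  χ_A(x) = (x + 4)^4

Step 2 — compute geometric multiplicities via the rank-nullity identity g(λ) = n − rank(A − λI):
  rank(A − (-4)·I) = 2, so dim ker(A − (-4)·I) = n − 2 = 2

Summary:
  λ = -4: algebraic multiplicity = 4, geometric multiplicity = 2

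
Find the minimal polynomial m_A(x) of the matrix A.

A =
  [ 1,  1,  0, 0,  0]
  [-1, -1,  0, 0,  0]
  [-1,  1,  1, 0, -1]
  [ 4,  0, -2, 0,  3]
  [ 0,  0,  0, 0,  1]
x^4 - 2*x^3 + x^2

The characteristic polynomial is χ_A(x) = x^3*(x - 1)^2, so the eigenvalues are known. The minimal polynomial is
  m_A(x) = Π_λ (x − λ)^{k_λ}
where k_λ is the size of the *largest* Jordan block for λ (equivalently, the smallest k with (A − λI)^k v = 0 for every generalised eigenvector v of λ).

  λ = 0: largest Jordan block has size 2, contributing (x − 0)^2
  λ = 1: largest Jordan block has size 2, contributing (x − 1)^2

So m_A(x) = x^2*(x - 1)^2 = x^4 - 2*x^3 + x^2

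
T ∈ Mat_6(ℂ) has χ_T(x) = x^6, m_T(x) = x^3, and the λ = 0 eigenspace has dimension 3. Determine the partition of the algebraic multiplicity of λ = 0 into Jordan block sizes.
Block sizes for λ = 0: [3, 2, 1]

Step 1 — from the characteristic polynomial, algebraic multiplicity of λ = 0 is 6. From dim ker(T − (0)·I) = 3, there are exactly 3 Jordan blocks for λ = 0.
Step 2 — from the minimal polynomial, the factor (x − 0)^3 tells us the largest block for λ = 0 has size 3.
Step 3 — with total size 6, 3 blocks, and largest block 3, the block sizes (in nonincreasing order) are [3, 2, 1].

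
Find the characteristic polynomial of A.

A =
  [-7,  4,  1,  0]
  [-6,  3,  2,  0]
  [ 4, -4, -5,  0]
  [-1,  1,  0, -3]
x^4 + 12*x^3 + 54*x^2 + 108*x + 81

Expanding det(x·I − A) (e.g. by cofactor expansion or by noting that A is similar to its Jordan form J, which has the same characteristic polynomial as A) gives
  χ_A(x) = x^4 + 12*x^3 + 54*x^2 + 108*x + 81
which factors as (x + 3)^4. The eigenvalues (with algebraic multiplicities) are λ = -3 with multiplicity 4.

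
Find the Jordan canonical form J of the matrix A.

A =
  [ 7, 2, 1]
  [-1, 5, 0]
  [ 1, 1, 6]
J_3(6)

The characteristic polynomial is
  det(x·I − A) = x^3 - 18*x^2 + 108*x - 216 = (x - 6)^3

Eigenvalues and multiplicities (the geometric multiplicity of λ is n − rank(A − λI), which equals the number of Jordan blocks for λ):
  λ = 6: algebraic multiplicity = 3, geometric multiplicity = 1

Determining the block sizes for each eigenvalue:
  λ = 6: one block (gm = 1), so the single block has size am = 3 → block sizes [3]

Assembling the blocks gives a Jordan form
J =
  [6, 1, 0]
  [0, 6, 1]
  [0, 0, 6]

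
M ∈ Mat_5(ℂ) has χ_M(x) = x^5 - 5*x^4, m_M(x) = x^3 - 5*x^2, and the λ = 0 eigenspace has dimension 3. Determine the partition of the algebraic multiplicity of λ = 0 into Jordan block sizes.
Block sizes for λ = 0: [2, 1, 1]

Step 1 — from the characteristic polynomial, algebraic multiplicity of λ = 0 is 4. From dim ker(M − (0)·I) = 3, there are exactly 3 Jordan blocks for λ = 0.
Step 2 — from the minimal polynomial, the factor (x − 0)^2 tells us the largest block for λ = 0 has size 2.
Step 3 — with total size 4, 3 blocks, and largest block 2, the block sizes (in nonincreasing order) are [2, 1, 1].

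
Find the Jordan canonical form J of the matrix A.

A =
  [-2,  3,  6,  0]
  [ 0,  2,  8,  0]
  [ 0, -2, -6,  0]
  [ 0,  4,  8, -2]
J_2(-2) ⊕ J_1(-2) ⊕ J_1(-2)

The characteristic polynomial is
  det(x·I − A) = x^4 + 8*x^3 + 24*x^2 + 32*x + 16 = (x + 2)^4

Eigenvalues and multiplicities (the geometric multiplicity of λ is n − rank(A − λI), which equals the number of Jordan blocks for λ):
  λ = -2: algebraic multiplicity = 4, geometric multiplicity = 3

Determining the block sizes for each eigenvalue:
  λ = -2: 3 blocks summing to 4 forces exactly one block of size 2 and the rest size 1 → block sizes [2, 1, 1]

Assembling the blocks gives a Jordan form
J =
  [-2,  1,  0,  0]
  [ 0, -2,  0,  0]
  [ 0,  0, -2,  0]
  [ 0,  0,  0, -2]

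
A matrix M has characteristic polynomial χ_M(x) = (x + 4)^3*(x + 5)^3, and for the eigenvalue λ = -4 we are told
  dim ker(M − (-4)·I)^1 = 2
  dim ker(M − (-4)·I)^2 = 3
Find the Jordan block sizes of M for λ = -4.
Block sizes for λ = -4: [2, 1]

From the dimensions of kernels of powers, the number of Jordan blocks of size at least j is d_j − d_{j−1} where d_j = dim ker(N^j) (with d_0 = 0). Computing the differences gives [2, 1].
The number of blocks of size exactly k is (#blocks of size ≥ k) − (#blocks of size ≥ k + 1), so the partition is: 1 block(s) of size 1, 1 block(s) of size 2.
In nonincreasing order the block sizes are [2, 1].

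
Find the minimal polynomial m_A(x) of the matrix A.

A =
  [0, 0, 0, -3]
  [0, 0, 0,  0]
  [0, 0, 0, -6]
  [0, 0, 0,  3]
x^2 - 3*x

The characteristic polynomial is χ_A(x) = x^3*(x - 3), so the eigenvalues are known. The minimal polynomial is
  m_A(x) = Π_λ (x − λ)^{k_λ}
where k_λ is the size of the *largest* Jordan block for λ (equivalently, the smallest k with (A − λI)^k v = 0 for every generalised eigenvector v of λ).

  λ = 0: largest Jordan block has size 1, contributing (x − 0)
  λ = 3: largest Jordan block has size 1, contributing (x − 3)

So m_A(x) = x*(x - 3) = x^2 - 3*x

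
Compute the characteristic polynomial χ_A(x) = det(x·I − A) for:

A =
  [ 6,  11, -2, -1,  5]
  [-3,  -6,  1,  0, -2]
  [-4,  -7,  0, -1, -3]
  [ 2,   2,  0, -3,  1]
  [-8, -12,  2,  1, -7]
x^5 + 10*x^4 + 40*x^3 + 80*x^2 + 80*x + 32

Expanding det(x·I − A) (e.g. by cofactor expansion or by noting that A is similar to its Jordan form J, which has the same characteristic polynomial as A) gives
  χ_A(x) = x^5 + 10*x^4 + 40*x^3 + 80*x^2 + 80*x + 32
which factors as (x + 2)^5. The eigenvalues (with algebraic multiplicities) are λ = -2 with multiplicity 5.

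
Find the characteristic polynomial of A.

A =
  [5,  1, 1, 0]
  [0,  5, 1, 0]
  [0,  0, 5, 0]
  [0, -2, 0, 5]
x^4 - 20*x^3 + 150*x^2 - 500*x + 625

Expanding det(x·I − A) (e.g. by cofactor expansion or by noting that A is similar to its Jordan form J, which has the same characteristic polynomial as A) gives
  χ_A(x) = x^4 - 20*x^3 + 150*x^2 - 500*x + 625
which factors as (x - 5)^4. The eigenvalues (with algebraic multiplicities) are λ = 5 with multiplicity 4.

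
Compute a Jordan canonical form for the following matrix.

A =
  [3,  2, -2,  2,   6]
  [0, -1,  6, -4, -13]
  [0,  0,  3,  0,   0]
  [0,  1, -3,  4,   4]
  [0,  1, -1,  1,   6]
J_3(3) ⊕ J_1(3) ⊕ J_1(3)

The characteristic polynomial is
  det(x·I − A) = x^5 - 15*x^4 + 90*x^3 - 270*x^2 + 405*x - 243 = (x - 3)^5

Eigenvalues and multiplicities (the geometric multiplicity of λ is n − rank(A − λI), which equals the number of Jordan blocks for λ):
  λ = 3: algebraic multiplicity = 5, geometric multiplicity = 3

Determining the block sizes for each eigenvalue:
  λ = 3: with am = 5 and gm = 3, the partition is not yet determined (e.g. several partitions of 5 into 3 parts exist). Let N = A − (3)·I. Computing rank(N^1) = 2, rank(N^2) = 1, rank(N^3) = 0; the number of blocks of size ≥ j is rank(N^{j−1}) − rank(N^j), giving [3, 1, 1]. So we have 1 block(s) of size 3, 2 block(s) of size 1 → block sizes [3, 1, 1]

Assembling the blocks gives a Jordan form
J =
  [3, 1, 0, 0, 0]
  [0, 3, 1, 0, 0]
  [0, 0, 3, 0, 0]
  [0, 0, 0, 3, 0]
  [0, 0, 0, 0, 3]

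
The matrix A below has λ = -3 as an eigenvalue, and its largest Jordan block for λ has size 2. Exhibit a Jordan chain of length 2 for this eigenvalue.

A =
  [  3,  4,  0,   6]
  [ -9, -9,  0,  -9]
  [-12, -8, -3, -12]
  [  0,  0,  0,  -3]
A Jordan chain for λ = -3 of length 2:
v_1 = (6, -9, -12, 0)ᵀ
v_2 = (1, 0, 0, 0)ᵀ

Let N = A − (-3)·I. We want v_2 with N^2 v_2 = 0 but N^1 v_2 ≠ 0; then v_{j-1} := N · v_j for j = 2, …, 2.

Pick v_2 = (1, 0, 0, 0)ᵀ.
Then v_1 = N · v_2 = (6, -9, -12, 0)ᵀ.

Sanity check: (A − (-3)·I) v_1 = (0, 0, 0, 0)ᵀ = 0. ✓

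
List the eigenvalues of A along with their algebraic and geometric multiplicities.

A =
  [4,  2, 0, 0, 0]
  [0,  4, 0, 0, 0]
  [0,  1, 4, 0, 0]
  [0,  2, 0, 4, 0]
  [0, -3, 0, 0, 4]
λ = 4: alg = 5, geom = 4

Step 1 — factor the characteristic polynomial to read off the algebraic multiplicities:
  χ_A(x) = (x - 4)^5

Step 2 — compute geometric multiplicities via the rank-nullity identity g(λ) = n − rank(A − λI):
  rank(A − (4)·I) = 1, so dim ker(A − (4)·I) = n − 1 = 4

Summary:
  λ = 4: algebraic multiplicity = 5, geometric multiplicity = 4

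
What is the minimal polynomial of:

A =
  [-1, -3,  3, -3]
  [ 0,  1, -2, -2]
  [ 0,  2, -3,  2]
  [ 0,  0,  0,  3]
x^3 - x^2 - 5*x - 3

The characteristic polynomial is χ_A(x) = (x - 3)*(x + 1)^3, so the eigenvalues are known. The minimal polynomial is
  m_A(x) = Π_λ (x − λ)^{k_λ}
where k_λ is the size of the *largest* Jordan block for λ (equivalently, the smallest k with (A − λI)^k v = 0 for every generalised eigenvector v of λ).

  λ = -1: largest Jordan block has size 2, contributing (x + 1)^2
  λ = 3: largest Jordan block has size 1, contributing (x − 3)

So m_A(x) = (x - 3)*(x + 1)^2 = x^3 - x^2 - 5*x - 3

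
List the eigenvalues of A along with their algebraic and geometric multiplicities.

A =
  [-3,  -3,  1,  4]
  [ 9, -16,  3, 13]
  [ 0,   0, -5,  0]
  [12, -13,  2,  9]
λ = -5: alg = 3, geom = 1; λ = 0: alg = 1, geom = 1

Step 1 — factor the characteristic polynomial to read off the algebraic multiplicities:
  χ_A(x) = x*(x + 5)^3

Step 2 — compute geometric multiplicities via the rank-nullity identity g(λ) = n − rank(A − λI):
  rank(A − (-5)·I) = 3, so dim ker(A − (-5)·I) = n − 3 = 1
  rank(A − (0)·I) = 3, so dim ker(A − (0)·I) = n − 3 = 1

Summary:
  λ = -5: algebraic multiplicity = 3, geometric multiplicity = 1
  λ = 0: algebraic multiplicity = 1, geometric multiplicity = 1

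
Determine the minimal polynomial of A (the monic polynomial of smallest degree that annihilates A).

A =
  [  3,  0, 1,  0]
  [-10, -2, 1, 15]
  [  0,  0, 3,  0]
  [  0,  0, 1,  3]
x^3 - 4*x^2 - 3*x + 18

The characteristic polynomial is χ_A(x) = (x - 3)^3*(x + 2), so the eigenvalues are known. The minimal polynomial is
  m_A(x) = Π_λ (x − λ)^{k_λ}
where k_λ is the size of the *largest* Jordan block for λ (equivalently, the smallest k with (A − λI)^k v = 0 for every generalised eigenvector v of λ).

  λ = -2: largest Jordan block has size 1, contributing (x + 2)
  λ = 3: largest Jordan block has size 2, contributing (x − 3)^2

So m_A(x) = (x - 3)^2*(x + 2) = x^3 - 4*x^2 - 3*x + 18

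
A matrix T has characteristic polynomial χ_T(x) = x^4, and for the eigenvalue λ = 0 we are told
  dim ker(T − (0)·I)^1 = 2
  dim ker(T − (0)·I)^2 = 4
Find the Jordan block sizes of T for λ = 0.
Block sizes for λ = 0: [2, 2]

From the dimensions of kernels of powers, the number of Jordan blocks of size at least j is d_j − d_{j−1} where d_j = dim ker(N^j) (with d_0 = 0). Computing the differences gives [2, 2].
The number of blocks of size exactly k is (#blocks of size ≥ k) − (#blocks of size ≥ k + 1), so the partition is: 2 block(s) of size 2.
In nonincreasing order the block sizes are [2, 2].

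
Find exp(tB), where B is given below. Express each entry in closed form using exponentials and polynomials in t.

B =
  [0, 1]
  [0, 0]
e^{tB} =
  [1, t]
  [0, 1]

Strategy: write B = P · J · P⁻¹ where J is a Jordan canonical form, so e^{tB} = P · e^{tJ} · P⁻¹, and e^{tJ} can be computed block-by-block.

B has Jordan form
J =
  [0, 1]
  [0, 0]
(up to reordering of blocks).

Per-block formulas:
  For a 2×2 Jordan block J_2(0): exp(t · J_2(0)) = e^(0t)·(I + t·N), where N is the 2×2 nilpotent shift.

After assembling e^{tJ} and conjugating by P, we get:

e^{tB} =
  [1, t]
  [0, 1]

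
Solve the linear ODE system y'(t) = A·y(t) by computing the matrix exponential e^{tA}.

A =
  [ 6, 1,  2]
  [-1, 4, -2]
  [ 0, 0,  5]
e^{tA} =
  [t*exp(5*t) + exp(5*t), t*exp(5*t), 2*t*exp(5*t)]
  [-t*exp(5*t), -t*exp(5*t) + exp(5*t), -2*t*exp(5*t)]
  [0, 0, exp(5*t)]

Strategy: write A = P · J · P⁻¹ where J is a Jordan canonical form, so e^{tA} = P · e^{tJ} · P⁻¹, and e^{tJ} can be computed block-by-block.

A has Jordan form
J =
  [5, 1, 0]
  [0, 5, 0]
  [0, 0, 5]
(up to reordering of blocks).

Per-block formulas:
  For a 2×2 Jordan block J_2(5): exp(t · J_2(5)) = e^(5t)·(I + t·N), where N is the 2×2 nilpotent shift.
  For a 1×1 block at λ = 5: exp(t · [5]) = [e^(5t)].

After assembling e^{tJ} and conjugating by P, we get:

e^{tA} =
  [t*exp(5*t) + exp(5*t), t*exp(5*t), 2*t*exp(5*t)]
  [-t*exp(5*t), -t*exp(5*t) + exp(5*t), -2*t*exp(5*t)]
  [0, 0, exp(5*t)]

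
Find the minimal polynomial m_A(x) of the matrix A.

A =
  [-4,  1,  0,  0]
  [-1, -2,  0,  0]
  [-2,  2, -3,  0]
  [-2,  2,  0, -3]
x^2 + 6*x + 9

The characteristic polynomial is χ_A(x) = (x + 3)^4, so the eigenvalues are known. The minimal polynomial is
  m_A(x) = Π_λ (x − λ)^{k_λ}
where k_λ is the size of the *largest* Jordan block for λ (equivalently, the smallest k with (A − λI)^k v = 0 for every generalised eigenvector v of λ).

  λ = -3: largest Jordan block has size 2, contributing (x + 3)^2

So m_A(x) = (x + 3)^2 = x^2 + 6*x + 9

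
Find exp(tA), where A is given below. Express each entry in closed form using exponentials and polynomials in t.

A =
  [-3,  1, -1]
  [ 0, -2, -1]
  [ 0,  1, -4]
e^{tA} =
  [exp(-3*t), t*exp(-3*t), -t*exp(-3*t)]
  [0, t*exp(-3*t) + exp(-3*t), -t*exp(-3*t)]
  [0, t*exp(-3*t), -t*exp(-3*t) + exp(-3*t)]

Strategy: write A = P · J · P⁻¹ where J is a Jordan canonical form, so e^{tA} = P · e^{tJ} · P⁻¹, and e^{tJ} can be computed block-by-block.

A has Jordan form
J =
  [-3,  1,  0]
  [ 0, -3,  0]
  [ 0,  0, -3]
(up to reordering of blocks).

Per-block formulas:
  For a 1×1 block at λ = -3: exp(t · [-3]) = [e^(-3t)].
  For a 2×2 Jordan block J_2(-3): exp(t · J_2(-3)) = e^(-3t)·(I + t·N), where N is the 2×2 nilpotent shift.

After assembling e^{tJ} and conjugating by P, we get:

e^{tA} =
  [exp(-3*t), t*exp(-3*t), -t*exp(-3*t)]
  [0, t*exp(-3*t) + exp(-3*t), -t*exp(-3*t)]
  [0, t*exp(-3*t), -t*exp(-3*t) + exp(-3*t)]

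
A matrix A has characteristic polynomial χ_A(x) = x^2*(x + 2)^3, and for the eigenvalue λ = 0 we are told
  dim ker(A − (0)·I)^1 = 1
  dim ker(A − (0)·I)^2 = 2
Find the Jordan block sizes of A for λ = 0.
Block sizes for λ = 0: [2]

From the dimensions of kernels of powers, the number of Jordan blocks of size at least j is d_j − d_{j−1} where d_j = dim ker(N^j) (with d_0 = 0). Computing the differences gives [1, 1].
The number of blocks of size exactly k is (#blocks of size ≥ k) − (#blocks of size ≥ k + 1), so the partition is: 1 block(s) of size 2.
In nonincreasing order the block sizes are [2].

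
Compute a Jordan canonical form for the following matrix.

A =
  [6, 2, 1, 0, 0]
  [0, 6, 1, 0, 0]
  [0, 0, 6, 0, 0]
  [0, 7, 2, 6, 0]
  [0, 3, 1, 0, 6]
J_3(6) ⊕ J_1(6) ⊕ J_1(6)

The characteristic polynomial is
  det(x·I − A) = x^5 - 30*x^4 + 360*x^3 - 2160*x^2 + 6480*x - 7776 = (x - 6)^5

Eigenvalues and multiplicities (the geometric multiplicity of λ is n − rank(A − λI), which equals the number of Jordan blocks for λ):
  λ = 6: algebraic multiplicity = 5, geometric multiplicity = 3

Determining the block sizes for each eigenvalue:
  λ = 6: with am = 5 and gm = 3, the partition is not yet determined (e.g. several partitions of 5 into 3 parts exist). Let N = A − (6)·I. Computing rank(N^1) = 2, rank(N^2) = 1, rank(N^3) = 0; the number of blocks of size ≥ j is rank(N^{j−1}) − rank(N^j), giving [3, 1, 1]. So we have 1 block(s) of size 3, 2 block(s) of size 1 → block sizes [3, 1, 1]

Assembling the blocks gives a Jordan form
J =
  [6, 1, 0, 0, 0]
  [0, 6, 1, 0, 0]
  [0, 0, 6, 0, 0]
  [0, 0, 0, 6, 0]
  [0, 0, 0, 0, 6]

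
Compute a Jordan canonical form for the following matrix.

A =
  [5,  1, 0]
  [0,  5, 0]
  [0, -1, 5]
J_2(5) ⊕ J_1(5)

The characteristic polynomial is
  det(x·I − A) = x^3 - 15*x^2 + 75*x - 125 = (x - 5)^3

Eigenvalues and multiplicities (the geometric multiplicity of λ is n − rank(A − λI), which equals the number of Jordan blocks for λ):
  λ = 5: algebraic multiplicity = 3, geometric multiplicity = 2

Determining the block sizes for each eigenvalue:
  λ = 5: 2 blocks summing to 3 forces exactly one block of size 2 and the rest size 1 → block sizes [2, 1]

Assembling the blocks gives a Jordan form
J =
  [5, 1, 0]
  [0, 5, 0]
  [0, 0, 5]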